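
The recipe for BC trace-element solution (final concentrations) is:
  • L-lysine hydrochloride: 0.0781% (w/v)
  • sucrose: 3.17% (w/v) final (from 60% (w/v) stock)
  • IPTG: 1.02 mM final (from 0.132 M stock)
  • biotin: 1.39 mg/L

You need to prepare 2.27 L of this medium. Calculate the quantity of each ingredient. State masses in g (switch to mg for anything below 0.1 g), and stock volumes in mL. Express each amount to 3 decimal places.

L-lysine hydrochloride 1.773 g; sucrose 119.932 mL; IPTG 17.541 mL; biotin 3.155 mg

Scale factor relative to 1 L: 2.27.
L-lysine hydrochloride: 0.0781 g per 100 mL × 2270 mL ÷ 100 = 1.773 g
sucrose: C1V1 = C2V2 → 3.17% ÷ 60% × 2270 mL = 119.932 mL
IPTG: C1V1 = C2V2 → 1.02 mM × 2270 mL ÷ 132 mM = 17.541 mL
biotin: 1.39 mg/L × 2.27 L = 3.155 mg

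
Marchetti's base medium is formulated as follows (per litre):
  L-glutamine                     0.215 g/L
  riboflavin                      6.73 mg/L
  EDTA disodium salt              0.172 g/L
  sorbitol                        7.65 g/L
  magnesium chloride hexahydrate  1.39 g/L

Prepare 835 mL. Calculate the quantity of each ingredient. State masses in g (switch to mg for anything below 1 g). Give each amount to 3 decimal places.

Working volume: 835 mL = 0.835 L.
L-glutamine: 0.215 g/L × 0.835 L = 0.179525 g = 179.525 mg
riboflavin: 6.73 mg/L × 0.835 L = 5.620 mg
EDTA disodium salt: 0.172 g/L × 0.835 L = 0.14362 g = 143.620 mg
sorbitol: 7.65 g/L × 0.835 L = 6.388 g
magnesium chloride hexahydrate: 1.39 g/L × 0.835 L = 1.161 g

L-glutamine 179.525 mg; riboflavin 5.620 mg; EDTA disodium salt 143.620 mg; sorbitol 6.388 g; magnesium chloride hexahydrate 1.161 g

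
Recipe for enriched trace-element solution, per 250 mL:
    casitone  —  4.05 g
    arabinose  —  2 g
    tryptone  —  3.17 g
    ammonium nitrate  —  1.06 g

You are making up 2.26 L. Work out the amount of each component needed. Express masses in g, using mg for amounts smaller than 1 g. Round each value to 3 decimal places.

casitone 36.612 g; arabinose 18.080 g; tryptone 28.657 g; ammonium nitrate 9.582 g

Ratio of target to recipe volume: 2260 / 250 = 9.04.
casitone: 4.05 g × (2260 mL / 250 mL) = 36.612 g
arabinose: 2 g × (2260 mL / 250 mL) = 18.080 g
tryptone: 3.17 g × (2260 mL / 250 mL) = 28.657 g
ammonium nitrate: 1.06 g × (2260 mL / 250 mL) = 9.582 g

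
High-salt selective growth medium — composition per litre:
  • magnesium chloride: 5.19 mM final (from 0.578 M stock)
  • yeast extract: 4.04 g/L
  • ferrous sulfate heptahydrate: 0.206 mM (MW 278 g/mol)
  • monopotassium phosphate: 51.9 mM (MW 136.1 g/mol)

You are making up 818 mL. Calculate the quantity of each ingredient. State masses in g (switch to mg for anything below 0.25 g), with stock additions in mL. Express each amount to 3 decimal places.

magnesium chloride 7.345 mL; yeast extract 3.305 g; ferrous sulfate heptahydrate 46.845 mg; monopotassium phosphate 5.778 g

Target volume = 818 mL = 0.818 L.
magnesium chloride: V = C2·V2/C1 = 5.19 mM × 818 mL ÷ 578 mM = 7.345 mL
yeast extract: 4.04 g/L × 0.818 L = 3.305 g
ferrous sulfate heptahydrate: 0.206 mmol/L × 278 mg/mmol × 0.818 L = 46.845 mg
monopotassium phosphate: 51.9 mmol/L × 136.1 g/mol × 0.818 L ÷ 1000 = 5.778 g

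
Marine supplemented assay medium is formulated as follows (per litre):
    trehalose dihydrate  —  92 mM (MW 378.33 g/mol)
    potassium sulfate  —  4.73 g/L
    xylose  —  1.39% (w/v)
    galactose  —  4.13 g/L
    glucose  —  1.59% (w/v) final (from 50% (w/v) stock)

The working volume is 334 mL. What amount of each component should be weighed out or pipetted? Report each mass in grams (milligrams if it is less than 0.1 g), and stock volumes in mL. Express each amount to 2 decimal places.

trehalose dihydrate 11.63 g; potassium sulfate 1.58 g; xylose 4.64 g; galactose 1.38 g; glucose 10.62 mL

Scale factor relative to 1 L: 0.334.
trehalose dihydrate: 92 mmol/L × 378.33 g/mol × 0.334 L ÷ 1000 = 11.63 g
potassium sulfate: 4.73 g/L × 0.334 L = 1.58 g
xylose: 1.39% w/v = 13.9 g/L → 13.9 × 0.334 L = 4.64 g
galactose: 4.13 g/L × 0.334 L = 1.38 g
glucose: V = C2·V2/C1 = 1.59% ÷ 50% × 334 mL = 10.62 mL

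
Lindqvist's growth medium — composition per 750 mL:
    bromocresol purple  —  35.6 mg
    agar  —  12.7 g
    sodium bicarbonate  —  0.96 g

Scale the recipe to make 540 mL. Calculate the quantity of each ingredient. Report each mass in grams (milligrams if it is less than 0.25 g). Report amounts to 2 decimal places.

Scale factor = 540 mL / 750 mL = 0.72.
bromocresol purple: 35.6 mg × (540 mL / 750 mL) = 25.63 mg
agar: 12.7 g × (540 mL / 750 mL) = 9.14 g
sodium bicarbonate: 0.96 g × (540 mL / 750 mL) = 0.69 g

bromocresol purple 25.63 mg; agar 9.14 g; sodium bicarbonate 0.69 g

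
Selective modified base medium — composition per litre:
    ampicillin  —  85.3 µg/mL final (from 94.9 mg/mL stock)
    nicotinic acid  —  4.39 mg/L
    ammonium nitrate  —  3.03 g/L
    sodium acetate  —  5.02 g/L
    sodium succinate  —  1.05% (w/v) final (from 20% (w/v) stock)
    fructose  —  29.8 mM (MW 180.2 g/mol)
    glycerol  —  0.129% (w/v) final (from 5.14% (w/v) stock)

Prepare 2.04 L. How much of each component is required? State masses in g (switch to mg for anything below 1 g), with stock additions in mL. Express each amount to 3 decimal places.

Working volume: 2.04 L.
ampicillin: V = C2·V2/C1 = 85.3 µg/mL × 2040 mL ÷ 94900 µg/mL = 1.834 mL
nicotinic acid: 4.39 mg/L × 2.04 L = 8.956 mg
ammonium nitrate: 3.03 g/L × 2.04 L = 6.181 g
sodium acetate: 5.02 g/L × 2.04 L = 10.241 g
sodium succinate: C1V1 = C2V2 → 1.05% ÷ 20% × 2040 mL = 107.100 mL
fructose: 29.8 mmol/L × 180.2 g/mol × 2.04 L ÷ 1000 = 10.955 g
glycerol: dilute stock: 0.129% ÷ 5.14% × 2040 mL = 51.198 mL

ampicillin 1.834 mL; nicotinic acid 8.956 mg; ammonium nitrate 6.181 g; sodium acetate 10.241 g; sodium succinate 107.100 mL; fructose 10.955 g; glycerol 51.198 mL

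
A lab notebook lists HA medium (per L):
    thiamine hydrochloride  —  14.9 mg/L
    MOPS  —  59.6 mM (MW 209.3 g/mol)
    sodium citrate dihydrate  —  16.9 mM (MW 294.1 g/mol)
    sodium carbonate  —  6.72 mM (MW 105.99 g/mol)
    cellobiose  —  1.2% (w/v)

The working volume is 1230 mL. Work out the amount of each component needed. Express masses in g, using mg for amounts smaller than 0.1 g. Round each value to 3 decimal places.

Scale factor relative to 1 L: 1.23.
thiamine hydrochloride: 14.9 mg/L × 1.23 L = 18.327 mg
MOPS: 59.6 mmol/L × 209.3 g/mol × 1.23 L ÷ 1000 = 15.343 g
sodium citrate dihydrate: 16.9 mmol/L × 294.1 g/mol × 1.23 L ÷ 1000 = 6.113 g
sodium carbonate: 6.72 mmol/L × 105.99 g/mol × 1.23 L ÷ 1000 = 0.876 g
cellobiose: 1.2 g per 100 mL × 1230 mL ÷ 100 = 14.760 g

thiamine hydrochloride 18.327 mg; MOPS 15.343 g; sodium citrate dihydrate 6.113 g; sodium carbonate 0.876 g; cellobiose 14.760 g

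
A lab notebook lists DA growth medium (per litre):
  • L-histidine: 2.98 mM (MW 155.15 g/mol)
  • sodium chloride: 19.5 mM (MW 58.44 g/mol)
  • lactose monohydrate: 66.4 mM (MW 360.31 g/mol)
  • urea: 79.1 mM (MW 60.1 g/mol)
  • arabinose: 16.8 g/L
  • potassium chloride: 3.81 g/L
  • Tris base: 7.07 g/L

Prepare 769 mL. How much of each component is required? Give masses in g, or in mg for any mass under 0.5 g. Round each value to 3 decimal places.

Scale factor relative to 1 L: 0.769.
L-histidine: 2.98 mmol/L × 155.15 mg/mmol × 0.769 L = 355.545 mg
sodium chloride: 19.5 mmol/L × 58.44 g/mol × 0.769 L ÷ 1000 = 0.876 g
lactose monohydrate: 66.4 mmol/L × 360.31 g/mol × 0.769 L ÷ 1000 = 18.398 g
urea: 79.1 mmol/L × 60.1 g/mol × 0.769 L ÷ 1000 = 3.656 g
arabinose: 16.8 g/L × 0.769 L = 12.919 g
potassium chloride: 3.81 g/L × 0.769 L = 2.930 g
Tris base: 7.07 g/L × 0.769 L = 5.437 g

L-histidine 355.545 mg; sodium chloride 0.876 g; lactose monohydrate 18.398 g; urea 3.656 g; arabinose 12.919 g; potassium chloride 2.930 g; Tris base 5.437 g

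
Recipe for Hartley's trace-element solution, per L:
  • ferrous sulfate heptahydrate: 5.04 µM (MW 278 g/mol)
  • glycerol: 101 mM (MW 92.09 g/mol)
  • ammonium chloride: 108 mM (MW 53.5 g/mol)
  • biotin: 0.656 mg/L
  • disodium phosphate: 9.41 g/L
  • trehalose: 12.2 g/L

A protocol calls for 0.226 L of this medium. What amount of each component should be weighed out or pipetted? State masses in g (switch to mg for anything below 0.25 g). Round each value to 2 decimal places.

Scale factor relative to 1 L: 0.226.
ferrous sulfate heptahydrate: 5.04 µmol/L × 278 g/mol × 0.226 L ÷ 1000 = 0.32 mg
glycerol: 101 mmol/L × 92.09 g/mol × 0.226 L ÷ 1000 = 2.10 g
ammonium chloride: 108 mmol/L × 53.5 g/mol × 0.226 L ÷ 1000 = 1.31 g
biotin: 0.656 mg/L × 0.226 L = 0.15 mg
disodium phosphate: 9.41 g/L × 0.226 L = 2.13 g
trehalose: 12.2 g/L × 0.226 L = 2.76 g

ferrous sulfate heptahydrate 0.32 mg; glycerol 2.10 g; ammonium chloride 1.31 g; biotin 0.15 mg; disodium phosphate 2.13 g; trehalose 2.76 g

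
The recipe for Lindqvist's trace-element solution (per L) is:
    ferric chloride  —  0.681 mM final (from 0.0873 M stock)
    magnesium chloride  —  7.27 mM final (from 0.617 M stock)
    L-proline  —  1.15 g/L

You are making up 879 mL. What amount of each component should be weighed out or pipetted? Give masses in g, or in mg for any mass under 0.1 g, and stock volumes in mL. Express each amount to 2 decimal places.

ferric chloride 6.86 mL; magnesium chloride 10.36 mL; L-proline 1.01 g

Scale factor relative to 1 L: 0.879.
ferric chloride: C1V1 = C2V2 → 0.681 mM × 879 mL ÷ 87.3 mM = 6.86 mL
magnesium chloride: V = C2·V2/C1 = 7.27 mM × 879 mL ÷ 617 mM = 10.36 mL
L-proline: 1.15 g/L × 0.879 L = 1.01 g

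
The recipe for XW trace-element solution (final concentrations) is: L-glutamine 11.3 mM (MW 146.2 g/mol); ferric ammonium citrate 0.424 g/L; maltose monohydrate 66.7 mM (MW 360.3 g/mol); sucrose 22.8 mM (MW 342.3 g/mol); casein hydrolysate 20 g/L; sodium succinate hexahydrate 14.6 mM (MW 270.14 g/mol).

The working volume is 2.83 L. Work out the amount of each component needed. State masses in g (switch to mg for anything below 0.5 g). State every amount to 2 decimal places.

Working volume: 2.83 L.
L-glutamine: 11.3 mmol/L × 146.2 g/mol × 2.83 L ÷ 1000 = 4.68 g
ferric ammonium citrate: 0.424 g/L × 2.83 L = 1.20 g
maltose monohydrate: 66.7 mmol/L × 360.3 g/mol × 2.83 L ÷ 1000 = 68.01 g
sucrose: 22.8 mmol/L × 342.3 g/mol × 2.83 L ÷ 1000 = 22.09 g
casein hydrolysate: 20 g/L × 2.83 L = 56.60 g
sodium succinate hexahydrate: 14.6 mmol/L × 270.14 g/mol × 2.83 L ÷ 1000 = 11.16 g

L-glutamine 4.68 g; ferric ammonium citrate 1.20 g; maltose monohydrate 68.01 g; sucrose 22.09 g; casein hydrolysate 56.60 g; sodium succinate hexahydrate 11.16 g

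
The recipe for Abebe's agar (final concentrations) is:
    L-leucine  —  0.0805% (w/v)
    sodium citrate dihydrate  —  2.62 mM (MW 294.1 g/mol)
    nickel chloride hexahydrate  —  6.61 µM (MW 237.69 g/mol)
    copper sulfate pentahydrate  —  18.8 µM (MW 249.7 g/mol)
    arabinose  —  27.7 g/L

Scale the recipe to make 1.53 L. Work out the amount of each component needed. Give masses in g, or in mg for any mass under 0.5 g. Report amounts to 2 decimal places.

L-leucine 1.23 g; sodium citrate dihydrate 1.18 g; nickel chloride hexahydrate 2.40 mg; copper sulfate pentahydrate 7.18 mg; arabinose 42.38 g

Scale factor relative to 1 L: 1.53.
L-leucine: 0.0805 g per 100 mL × 1530 mL ÷ 100 = 1.23 g
sodium citrate dihydrate: 2.62 mmol/L × 294.1 g/mol × 1.53 L ÷ 1000 = 1.18 g
nickel chloride hexahydrate: 6.61 µmol/L × 237.69 g/mol × 1.53 L ÷ 1000 = 2.40 mg
copper sulfate pentahydrate: 18.8 µmol/L × 249.7 g/mol × 1.53 L ÷ 1000 = 7.18 mg
arabinose: 27.7 g/L × 1.53 L = 42.38 g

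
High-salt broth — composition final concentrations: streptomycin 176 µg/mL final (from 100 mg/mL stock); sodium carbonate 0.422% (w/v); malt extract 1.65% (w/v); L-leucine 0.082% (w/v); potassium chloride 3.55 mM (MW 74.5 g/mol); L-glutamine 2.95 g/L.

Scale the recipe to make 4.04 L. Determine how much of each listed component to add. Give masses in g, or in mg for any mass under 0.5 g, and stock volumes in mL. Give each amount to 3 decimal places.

streptomycin 7.110 mL; sodium carbonate 17.049 g; malt extract 66.660 g; L-leucine 3.313 g; potassium chloride 1.068 g; L-glutamine 11.918 g

Working volume: 4.04 L.
streptomycin: dilute stock: 176 µg/mL × 4040 mL ÷ 100000 µg/mL = 7.110 mL
sodium carbonate: 0.422 g per 100 mL × 4040 mL ÷ 100 = 17.049 g
malt extract: 1.65 g per 100 mL × 4040 mL ÷ 100 = 66.660 g
L-leucine: 0.082 g per 100 mL × 4040 mL ÷ 100 = 3.313 g
potassium chloride: 3.55 mmol/L × 74.5 g/mol × 4.04 L ÷ 1000 = 1.068 g
L-glutamine: 2.95 g/L × 4.04 L = 11.918 g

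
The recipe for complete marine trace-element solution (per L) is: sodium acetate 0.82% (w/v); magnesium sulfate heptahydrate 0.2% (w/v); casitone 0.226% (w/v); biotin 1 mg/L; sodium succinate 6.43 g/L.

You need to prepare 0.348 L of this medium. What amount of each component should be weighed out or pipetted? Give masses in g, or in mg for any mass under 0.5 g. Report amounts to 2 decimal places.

Working volume: 0.348 L.
sodium acetate: 0.82 g per 100 mL × 348 mL ÷ 100 = 2.85 g
magnesium sulfate heptahydrate: 0.2% w/v = 2 g/L → 2 × 0.348 L = 0.70 g
casitone: 0.226% w/v = 2.26 g/L → 2.26 × 0.348 L = 0.79 g
biotin: 1 mg/L × 0.348 L = 0.35 mg
sodium succinate: 6.43 g/L × 0.348 L = 2.24 g

sodium acetate 2.85 g; magnesium sulfate heptahydrate 0.70 g; casitone 0.79 g; biotin 0.35 mg; sodium succinate 2.24 g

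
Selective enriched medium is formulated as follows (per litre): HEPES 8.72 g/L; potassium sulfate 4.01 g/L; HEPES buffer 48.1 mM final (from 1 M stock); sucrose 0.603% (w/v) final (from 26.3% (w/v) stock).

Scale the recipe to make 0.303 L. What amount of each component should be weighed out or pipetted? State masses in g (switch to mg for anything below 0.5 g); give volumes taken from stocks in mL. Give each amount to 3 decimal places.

HEPES 2.642 g; potassium sulfate 1.215 g; HEPES buffer 14.574 mL; sucrose 6.947 mL

Working volume: 0.303 L.
HEPES: 8.72 g/L × 0.303 L = 2.642 g
potassium sulfate: 4.01 g/L × 0.303 L = 1.215 g
HEPES buffer: V = C2·V2/C1 = 48.1 mM × 303 mL ÷ 1000 mM = 14.574 mL
sucrose: V = C2·V2/C1 = 0.603% ÷ 26.3% × 303 mL = 6.947 mL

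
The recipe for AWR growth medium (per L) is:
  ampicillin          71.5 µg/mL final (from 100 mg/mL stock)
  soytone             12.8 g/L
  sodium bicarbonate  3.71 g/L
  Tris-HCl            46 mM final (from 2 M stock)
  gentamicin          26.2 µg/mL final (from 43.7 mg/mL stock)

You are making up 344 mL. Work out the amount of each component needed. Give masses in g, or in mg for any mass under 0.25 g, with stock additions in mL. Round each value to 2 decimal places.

ampicillin 0.25 mL; soytone 4.40 g; sodium bicarbonate 1.28 g; Tris-HCl 7.91 mL; gentamicin 0.21 mL

Scale factor relative to 1 L: 0.344.
ampicillin: dilute stock: 71.5 µg/mL × 344 mL ÷ 100000 µg/mL = 0.25 mL
soytone: 12.8 g/L × 0.344 L = 4.40 g
sodium bicarbonate: 3.71 g/L × 0.344 L = 1.28 g
Tris-HCl: C1V1 = C2V2 → 46 mM × 344 mL ÷ 2000 mM = 7.91 mL
gentamicin: C1V1 = C2V2 → 26.2 µg/mL × 344 mL ÷ 43700 µg/mL = 0.21 mL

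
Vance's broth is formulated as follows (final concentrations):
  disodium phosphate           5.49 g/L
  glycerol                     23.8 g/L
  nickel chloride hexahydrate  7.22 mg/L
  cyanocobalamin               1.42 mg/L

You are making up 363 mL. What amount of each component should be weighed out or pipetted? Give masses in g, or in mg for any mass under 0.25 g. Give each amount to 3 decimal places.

Working volume: 363 mL = 0.363 L.
disodium phosphate: 5.49 g/L × 0.363 L = 1.993 g
glycerol: 23.8 g/L × 0.363 L = 8.639 g
nickel chloride hexahydrate: 7.22 mg/L × 0.363 L = 2.621 mg
cyanocobalamin: 1.42 mg/L × 0.363 L = 0.515 mg

disodium phosphate 1.993 g; glycerol 8.639 g; nickel chloride hexahydrate 2.621 mg; cyanocobalamin 0.515 mg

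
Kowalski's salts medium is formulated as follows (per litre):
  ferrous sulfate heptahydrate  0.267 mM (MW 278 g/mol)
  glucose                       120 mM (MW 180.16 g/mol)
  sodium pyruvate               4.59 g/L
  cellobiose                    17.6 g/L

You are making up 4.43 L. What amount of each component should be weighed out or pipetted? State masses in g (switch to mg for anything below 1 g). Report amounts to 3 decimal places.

ferrous sulfate heptahydrate 328.821 mg; glucose 95.773 g; sodium pyruvate 20.334 g; cellobiose 77.968 g

Working volume: 4.43 L.
ferrous sulfate heptahydrate: 0.267 mmol/L × 278 mg/mmol × 4.43 L = 328.821 mg
glucose: 120 mmol/L × 180.16 g/mol × 4.43 L ÷ 1000 = 95.773 g
sodium pyruvate: 4.59 g/L × 4.43 L = 20.334 g
cellobiose: 17.6 g/L × 4.43 L = 77.968 g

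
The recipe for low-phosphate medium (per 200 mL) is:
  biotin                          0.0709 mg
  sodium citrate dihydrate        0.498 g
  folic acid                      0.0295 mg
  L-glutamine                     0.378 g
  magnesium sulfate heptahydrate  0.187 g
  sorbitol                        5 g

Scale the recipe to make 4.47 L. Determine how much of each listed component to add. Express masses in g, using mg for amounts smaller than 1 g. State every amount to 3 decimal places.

biotin 1.585 mg; sodium citrate dihydrate 11.130 g; folic acid 0.659 mg; L-glutamine 8.448 g; magnesium sulfate heptahydrate 4.179 g; sorbitol 111.750 g

Ratio of target to recipe volume: 4470 / 200 = 22.35.
biotin: 0.0709 mg × (4470 mL / 200 mL) = 1.585 mg
sodium citrate dihydrate: 0.498 g × (4470 mL / 200 mL) = 11.130 g
folic acid: 0.0295 mg × (4470 mL / 200 mL) = 0.659 mg
L-glutamine: 0.378 g × (4470 mL / 200 mL) = 8.448 g
magnesium sulfate heptahydrate: 0.187 g × (4470 mL / 200 mL) = 4.179 g
sorbitol: 5 g × (4470 mL / 200 mL) = 111.750 g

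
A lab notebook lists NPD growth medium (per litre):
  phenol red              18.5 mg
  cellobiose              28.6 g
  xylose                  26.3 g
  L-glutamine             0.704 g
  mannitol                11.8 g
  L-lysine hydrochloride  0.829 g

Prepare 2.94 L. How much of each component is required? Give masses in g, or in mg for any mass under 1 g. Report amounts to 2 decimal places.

phenol red 54.39 mg; cellobiose 84.08 g; xylose 77.32 g; L-glutamine 2.07 g; mannitol 34.69 g; L-lysine hydrochloride 2.44 g

Scale factor = 2940 mL / 1000 mL = 2.94.
phenol red: 18.5 mg × (2940 mL / 1000 mL) = 54.39 mg
cellobiose: 28.6 g × (2940 mL / 1000 mL) = 84.08 g
xylose: 26.3 g × (2940 mL / 1000 mL) = 77.32 g
L-glutamine: 0.704 g × (2940 mL / 1000 mL) = 2.07 g
mannitol: 11.8 g × (2940 mL / 1000 mL) = 34.69 g
L-lysine hydrochloride: 0.829 g × (2940 mL / 1000 mL) = 2.44 g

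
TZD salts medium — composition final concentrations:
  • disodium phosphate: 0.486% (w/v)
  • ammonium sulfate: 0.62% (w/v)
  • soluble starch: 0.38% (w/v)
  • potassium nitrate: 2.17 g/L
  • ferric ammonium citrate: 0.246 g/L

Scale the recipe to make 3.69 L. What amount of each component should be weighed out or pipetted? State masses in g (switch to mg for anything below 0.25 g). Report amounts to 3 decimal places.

disodium phosphate 17.933 g; ammonium sulfate 22.878 g; soluble starch 14.022 g; potassium nitrate 8.007 g; ferric ammonium citrate 0.908 g

Working volume: 3.69 L.
disodium phosphate: 0.486% w/v = 4.86 g/L → 4.86 × 3.69 L = 17.933 g
ammonium sulfate: 0.62 g per 100 mL × 3690 mL ÷ 100 = 22.878 g
soluble starch: 0.38 g per 100 mL × 3690 mL ÷ 100 = 14.022 g
potassium nitrate: 2.17 g/L × 3.69 L = 8.007 g
ferric ammonium citrate: 0.246 g/L × 3.69 L = 0.908 g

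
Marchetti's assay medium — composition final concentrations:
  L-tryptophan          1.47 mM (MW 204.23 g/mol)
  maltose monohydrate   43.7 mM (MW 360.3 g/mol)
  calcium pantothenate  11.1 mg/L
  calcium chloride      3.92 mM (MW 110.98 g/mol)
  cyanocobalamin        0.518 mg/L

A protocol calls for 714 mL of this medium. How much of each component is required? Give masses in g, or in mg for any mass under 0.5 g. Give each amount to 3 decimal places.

Working volume: 714 mL = 0.714 L.
L-tryptophan: 1.47 mmol/L × 204.23 mg/mmol × 0.714 L = 214.356 mg
maltose monohydrate: 43.7 mmol/L × 360.3 g/mol × 0.714 L ÷ 1000 = 11.242 g
calcium pantothenate: 11.1 mg/L × 0.714 L = 7.925 mg
calcium chloride: 3.92 mmol/L × 110.98 mg/mmol × 0.714 L = 310.620 mg
cyanocobalamin: 0.518 mg/L × 0.714 L = 0.370 mg

L-tryptophan 214.356 mg; maltose monohydrate 11.242 g; calcium pantothenate 7.925 mg; calcium chloride 310.620 mg; cyanocobalamin 0.370 mg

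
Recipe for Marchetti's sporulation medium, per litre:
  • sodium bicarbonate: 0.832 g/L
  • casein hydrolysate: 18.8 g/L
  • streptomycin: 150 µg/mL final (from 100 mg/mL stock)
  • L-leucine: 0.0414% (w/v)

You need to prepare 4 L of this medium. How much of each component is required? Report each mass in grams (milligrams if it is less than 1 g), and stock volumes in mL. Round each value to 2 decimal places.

Scale factor relative to 1 L: 4.
sodium bicarbonate: 0.832 g/L × 4 L = 3.33 g
casein hydrolysate: 18.8 g/L × 4 L = 75.20 g
streptomycin: V = C2·V2/C1 = 150 µg/mL × 4000 mL ÷ 100000 µg/mL = 6.00 mL
L-leucine: 0.0414 g per 100 mL × 4000 mL ÷ 100 = 1.66 g

sodium bicarbonate 3.33 g; casein hydrolysate 75.20 g; streptomycin 6.00 mL; L-leucine 1.66 g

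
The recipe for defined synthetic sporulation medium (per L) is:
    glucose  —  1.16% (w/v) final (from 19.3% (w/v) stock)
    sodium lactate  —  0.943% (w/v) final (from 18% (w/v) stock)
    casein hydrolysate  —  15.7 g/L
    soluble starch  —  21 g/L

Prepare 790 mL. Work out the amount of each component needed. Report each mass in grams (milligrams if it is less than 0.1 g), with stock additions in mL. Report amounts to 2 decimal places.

Working volume: 790 mL = 0.79 L.
glucose: C1V1 = C2V2 → 1.16% ÷ 19.3% × 790 mL = 47.48 mL
sodium lactate: dilute stock: 0.943% ÷ 18% × 790 mL = 41.39 mL
casein hydrolysate: 15.7 g/L × 0.79 L = 12.40 g
soluble starch: 21 g/L × 0.79 L = 16.59 g

glucose 47.48 mL; sodium lactate 41.39 mL; casein hydrolysate 12.40 g; soluble starch 16.59 g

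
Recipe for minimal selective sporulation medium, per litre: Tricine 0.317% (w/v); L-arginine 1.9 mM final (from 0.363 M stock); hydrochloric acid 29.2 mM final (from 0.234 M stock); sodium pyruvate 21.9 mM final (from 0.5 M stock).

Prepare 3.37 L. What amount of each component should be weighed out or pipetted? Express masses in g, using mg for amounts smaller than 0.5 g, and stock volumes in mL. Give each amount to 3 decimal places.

Tricine 10.683 g; L-arginine 17.639 mL; hydrochloric acid 420.530 mL; sodium pyruvate 147.606 mL

Scale factor relative to 1 L: 3.37.
Tricine: 0.317 g per 100 mL × 3370 mL ÷ 100 = 10.683 g
L-arginine: dilute stock: 1.9 mM × 3370 mL ÷ 363 mM = 17.639 mL
hydrochloric acid: dilute stock: 29.2 mM × 3370 mL ÷ 234 mM = 420.530 mL
sodium pyruvate: dilute stock: 21.9 mM × 3370 mL ÷ 500 mM = 147.606 mL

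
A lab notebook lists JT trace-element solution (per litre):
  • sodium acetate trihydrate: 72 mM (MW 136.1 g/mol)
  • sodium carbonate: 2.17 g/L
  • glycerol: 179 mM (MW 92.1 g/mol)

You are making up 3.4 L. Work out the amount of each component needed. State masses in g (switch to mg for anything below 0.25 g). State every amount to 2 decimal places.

Scale factor relative to 1 L: 3.4.
sodium acetate trihydrate: 72 mmol/L × 136.1 g/mol × 3.4 L ÷ 1000 = 33.32 g
sodium carbonate: 2.17 g/L × 3.4 L = 7.38 g
glycerol: 179 mmol/L × 92.1 g/mol × 3.4 L ÷ 1000 = 56.05 g

sodium acetate trihydrate 33.32 g; sodium carbonate 7.38 g; glycerol 56.05 g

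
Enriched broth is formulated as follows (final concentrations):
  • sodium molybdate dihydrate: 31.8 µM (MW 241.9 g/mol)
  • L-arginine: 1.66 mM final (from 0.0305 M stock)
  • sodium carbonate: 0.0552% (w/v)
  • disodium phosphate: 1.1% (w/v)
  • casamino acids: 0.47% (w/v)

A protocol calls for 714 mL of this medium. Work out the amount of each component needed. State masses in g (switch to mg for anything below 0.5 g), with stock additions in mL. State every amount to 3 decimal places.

sodium molybdate dihydrate 5.492 mg; L-arginine 38.860 mL; sodium carbonate 394.128 mg; disodium phosphate 7.854 g; casamino acids 3.356 g

Target volume = 714 mL = 0.714 L.
sodium molybdate dihydrate: 31.8 µmol/L × 241.9 g/mol × 0.714 L ÷ 1000 = 5.492 mg
L-arginine: C1V1 = C2V2 → 1.66 mM × 714 mL ÷ 30.5 mM = 38.860 mL
sodium carbonate: 0.0552% w/v = 0.552 g/L → 0.552 × 0.714 L = 0.394128 g = 394.128 mg
disodium phosphate: 1.1 g per 100 mL × 714 mL ÷ 100 = 7.854 g
casamino acids: 0.47 g per 100 mL × 714 mL ÷ 100 = 3.356 g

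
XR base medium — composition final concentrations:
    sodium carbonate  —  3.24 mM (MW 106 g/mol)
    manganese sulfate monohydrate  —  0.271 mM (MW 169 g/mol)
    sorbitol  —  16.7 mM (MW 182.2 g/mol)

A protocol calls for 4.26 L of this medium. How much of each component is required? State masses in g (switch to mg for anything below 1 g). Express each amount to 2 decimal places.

Scale factor relative to 1 L: 4.26.
sodium carbonate: 3.24 mmol/L × 106 g/mol × 4.26 L ÷ 1000 = 1.46 g
manganese sulfate monohydrate: 0.271 mmol/L × 169 mg/mmol × 4.26 L = 195.10 mg
sorbitol: 16.7 mmol/L × 182.2 g/mol × 4.26 L ÷ 1000 = 12.96 g

sodium carbonate 1.46 g; manganese sulfate monohydrate 195.10 mg; sorbitol 12.96 g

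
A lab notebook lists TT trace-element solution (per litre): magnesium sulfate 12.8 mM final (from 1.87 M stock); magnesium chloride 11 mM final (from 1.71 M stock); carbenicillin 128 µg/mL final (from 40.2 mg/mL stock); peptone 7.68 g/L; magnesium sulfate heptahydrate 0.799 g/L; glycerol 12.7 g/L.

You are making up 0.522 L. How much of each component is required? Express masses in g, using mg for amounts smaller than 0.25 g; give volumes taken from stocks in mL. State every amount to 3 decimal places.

Working volume: 0.522 L.
magnesium sulfate: dilute stock: 12.8 mM × 522 mL ÷ 1870 mM = 3.573 mL
magnesium chloride: C1V1 = C2V2 → 11 mM × 522 mL ÷ 1710 mM = 3.358 mL
carbenicillin: C1V1 = C2V2 → 128 µg/mL × 522 mL ÷ 40200 µg/mL = 1.662 mL
peptone: 7.68 g/L × 0.522 L = 4.009 g
magnesium sulfate heptahydrate: 0.799 g/L × 0.522 L = 0.417 g
glycerol: 12.7 g/L × 0.522 L = 6.629 g

magnesium sulfate 3.573 mL; magnesium chloride 3.358 mL; carbenicillin 1.662 mL; peptone 4.009 g; magnesium sulfate heptahydrate 0.417 g; glycerol 6.629 g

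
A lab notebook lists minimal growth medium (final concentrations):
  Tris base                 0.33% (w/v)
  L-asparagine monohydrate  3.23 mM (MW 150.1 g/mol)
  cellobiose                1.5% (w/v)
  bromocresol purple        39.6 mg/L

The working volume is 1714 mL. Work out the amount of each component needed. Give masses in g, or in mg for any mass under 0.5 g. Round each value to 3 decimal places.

Tris base 5.656 g; L-asparagine monohydrate 0.831 g; cellobiose 25.710 g; bromocresol purple 67.874 mg

Scale factor relative to 1 L: 1.714.
Tris base: 0.33 g per 100 mL × 1714 mL ÷ 100 = 5.656 g
L-asparagine monohydrate: 3.23 mmol/L × 150.1 g/mol × 1.714 L ÷ 1000 = 0.831 g
cellobiose: 1.5% w/v = 15 g/L → 15 × 1.714 L = 25.710 g
bromocresol purple: 39.6 mg/L × 1.714 L = 67.874 mg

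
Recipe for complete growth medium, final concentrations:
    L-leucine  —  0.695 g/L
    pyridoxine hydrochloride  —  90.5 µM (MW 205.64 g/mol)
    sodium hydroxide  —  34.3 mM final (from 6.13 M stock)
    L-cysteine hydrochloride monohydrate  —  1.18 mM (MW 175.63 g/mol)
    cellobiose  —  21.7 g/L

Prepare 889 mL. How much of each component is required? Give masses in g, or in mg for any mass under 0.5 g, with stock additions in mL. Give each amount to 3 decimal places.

Scale factor relative to 1 L: 0.889.
L-leucine: 0.695 g/L × 0.889 L = 0.618 g
pyridoxine hydrochloride: 90.5 µmol/L × 205.64 g/mol × 0.889 L ÷ 1000 = 16.545 mg
sodium hydroxide: dilute stock: 34.3 mM × 889 mL ÷ 6130 mM = 4.974 mL
L-cysteine hydrochloride monohydrate: 1.18 mmol/L × 175.63 mg/mmol × 0.889 L = 184.239 mg
cellobiose: 21.7 g/L × 0.889 L = 19.291 g

L-leucine 0.618 g; pyridoxine hydrochloride 16.545 mg; sodium hydroxide 4.974 mL; L-cysteine hydrochloride monohydrate 184.239 mg; cellobiose 19.291 g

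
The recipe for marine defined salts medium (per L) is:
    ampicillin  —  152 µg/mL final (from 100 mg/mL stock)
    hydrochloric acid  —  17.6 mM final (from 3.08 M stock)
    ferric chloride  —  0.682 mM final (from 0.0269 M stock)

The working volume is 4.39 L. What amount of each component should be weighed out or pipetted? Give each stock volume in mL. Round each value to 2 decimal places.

ampicillin 6.67 mL; hydrochloric acid 25.09 mL; ferric chloride 111.30 mL

Scale factor relative to 1 L: 4.39.
ampicillin: dilute stock: 152 µg/mL × 4390 mL ÷ 100000 µg/mL = 6.67 mL
hydrochloric acid: C1V1 = C2V2 → 17.6 mM × 4390 mL ÷ 3080 mM = 25.09 mL
ferric chloride: dilute stock: 0.682 mM × 4390 mL ÷ 26.9 mM = 111.30 mL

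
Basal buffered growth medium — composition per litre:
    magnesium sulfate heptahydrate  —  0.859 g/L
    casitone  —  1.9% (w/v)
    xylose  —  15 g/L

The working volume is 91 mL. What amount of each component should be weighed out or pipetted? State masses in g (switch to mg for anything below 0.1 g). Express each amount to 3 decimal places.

Scale factor relative to 1 L: 0.091.
magnesium sulfate heptahydrate: 0.859 g/L × 0.091 L = 0.078169 g = 78.169 mg
casitone: 1.9 g per 100 mL × 91 mL ÷ 100 = 1.729 g
xylose: 15 g/L × 0.091 L = 1.365 g

magnesium sulfate heptahydrate 78.169 mg; casitone 1.729 g; xylose 1.365 g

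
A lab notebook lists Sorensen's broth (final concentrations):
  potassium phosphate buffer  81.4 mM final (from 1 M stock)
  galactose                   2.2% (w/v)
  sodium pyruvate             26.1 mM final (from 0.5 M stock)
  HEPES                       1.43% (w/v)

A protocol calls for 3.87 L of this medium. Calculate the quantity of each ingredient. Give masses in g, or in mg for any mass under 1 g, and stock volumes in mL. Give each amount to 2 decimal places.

potassium phosphate buffer 315.02 mL; galactose 85.14 g; sodium pyruvate 202.01 mL; HEPES 55.34 g

Working volume: 3.87 L.
potassium phosphate buffer: C1V1 = C2V2 → 81.4 mM × 3870 mL ÷ 1000 mM = 315.02 mL
galactose: 2.2 g per 100 mL × 3870 mL ÷ 100 = 85.14 g
sodium pyruvate: V = C2·V2/C1 = 26.1 mM × 3870 mL ÷ 500 mM = 202.01 mL
HEPES: 1.43 g per 100 mL × 3870 mL ÷ 100 = 55.34 g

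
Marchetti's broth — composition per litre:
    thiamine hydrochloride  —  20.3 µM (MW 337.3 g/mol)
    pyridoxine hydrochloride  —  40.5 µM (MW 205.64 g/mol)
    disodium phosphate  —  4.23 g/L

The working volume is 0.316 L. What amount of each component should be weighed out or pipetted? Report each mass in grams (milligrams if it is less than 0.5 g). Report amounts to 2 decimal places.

Scale factor relative to 1 L: 0.316.
thiamine hydrochloride: 20.3 µmol/L × 337.3 g/mol × 0.316 L ÷ 1000 = 2.16 mg
pyridoxine hydrochloride: 40.5 µmol/L × 205.64 g/mol × 0.316 L ÷ 1000 = 2.63 mg
disodium phosphate: 4.23 g/L × 0.316 L = 1.34 g

thiamine hydrochloride 2.16 mg; pyridoxine hydrochloride 2.63 mg; disodium phosphate 1.34 g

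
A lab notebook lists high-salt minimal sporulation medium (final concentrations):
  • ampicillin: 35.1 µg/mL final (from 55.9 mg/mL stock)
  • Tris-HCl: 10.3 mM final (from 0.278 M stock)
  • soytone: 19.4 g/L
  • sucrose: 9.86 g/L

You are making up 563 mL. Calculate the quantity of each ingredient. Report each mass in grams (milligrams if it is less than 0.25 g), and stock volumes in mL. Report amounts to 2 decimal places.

ampicillin 0.35 mL; Tris-HCl 20.86 mL; soytone 10.92 g; sucrose 5.55 g

Scale factor relative to 1 L: 0.563.
ampicillin: C1V1 = C2V2 → 35.1 µg/mL × 563 mL ÷ 55900 µg/mL = 0.35 mL
Tris-HCl: dilute stock: 10.3 mM × 563 mL ÷ 278 mM = 20.86 mL
soytone: 19.4 g/L × 0.563 L = 10.92 g
sucrose: 9.86 g/L × 0.563 L = 5.55 g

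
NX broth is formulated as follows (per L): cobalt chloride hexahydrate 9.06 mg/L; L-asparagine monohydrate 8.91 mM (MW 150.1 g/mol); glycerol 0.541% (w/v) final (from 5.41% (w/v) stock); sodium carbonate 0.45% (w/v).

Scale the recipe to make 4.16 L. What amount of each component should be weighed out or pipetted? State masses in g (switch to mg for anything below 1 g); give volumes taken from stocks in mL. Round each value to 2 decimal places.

cobalt chloride hexahydrate 37.69 mg; L-asparagine monohydrate 5.56 g; glycerol 416.00 mL; sodium carbonate 18.72 g

Scale factor relative to 1 L: 4.16.
cobalt chloride hexahydrate: 9.06 mg/L × 4.16 L = 37.69 mg
L-asparagine monohydrate: 8.91 mmol/L × 150.1 g/mol × 4.16 L ÷ 1000 = 5.56 g
glycerol: V = C2·V2/C1 = 0.541% ÷ 5.41% × 4160 mL = 416.00 mL
sodium carbonate: 0.45% w/v = 4.5 g/L → 4.5 × 4.16 L = 18.72 g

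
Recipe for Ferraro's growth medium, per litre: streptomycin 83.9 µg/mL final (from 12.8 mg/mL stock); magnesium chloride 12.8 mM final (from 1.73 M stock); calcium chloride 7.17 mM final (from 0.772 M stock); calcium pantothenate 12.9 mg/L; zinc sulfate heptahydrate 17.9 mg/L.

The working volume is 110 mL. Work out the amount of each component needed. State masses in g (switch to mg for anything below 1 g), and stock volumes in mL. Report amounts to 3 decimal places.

streptomycin 0.721 mL; magnesium chloride 0.814 mL; calcium chloride 1.022 mL; calcium pantothenate 1.419 mg; zinc sulfate heptahydrate 1.969 mg

Working volume: 110 mL = 0.11 L.
streptomycin: C1V1 = C2V2 → 83.9 µg/mL × 110 mL ÷ 12800 µg/mL = 0.721 mL
magnesium chloride: dilute stock: 12.8 mM × 110 mL ÷ 1730 mM = 0.814 mL
calcium chloride: V = C2·V2/C1 = 7.17 mM × 110 mL ÷ 772 mM = 1.022 mL
calcium pantothenate: 12.9 mg/L × 0.11 L = 1.419 mg
zinc sulfate heptahydrate: 17.9 mg/L × 0.11 L = 1.969 mg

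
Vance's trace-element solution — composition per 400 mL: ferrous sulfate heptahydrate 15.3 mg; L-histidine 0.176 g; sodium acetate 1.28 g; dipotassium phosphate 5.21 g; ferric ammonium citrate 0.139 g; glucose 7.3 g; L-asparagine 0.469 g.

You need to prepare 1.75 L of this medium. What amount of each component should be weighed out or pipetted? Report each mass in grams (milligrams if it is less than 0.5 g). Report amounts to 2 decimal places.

Scale factor = 1750 mL / 400 mL = 4.375.
ferrous sulfate heptahydrate: 15.3 mg × (1750 mL / 400 mL) = 66.94 mg
L-histidine: 0.176 g × (1750 mL / 400 mL) = 0.77 g
sodium acetate: 1.28 g × (1750 mL / 400 mL) = 5.60 g
dipotassium phosphate: 5.21 g × (1750 mL / 400 mL) = 22.79 g
ferric ammonium citrate: 0.139 g × (1750 mL / 400 mL) = 0.61 g
glucose: 7.3 g × (1750 mL / 400 mL) = 31.94 g
L-asparagine: 0.469 g × (1750 mL / 400 mL) = 2.05 g

ferrous sulfate heptahydrate 66.94 mg; L-histidine 0.77 g; sodium acetate 5.60 g; dipotassium phosphate 22.79 g; ferric ammonium citrate 0.61 g; glucose 31.94 g; L-asparagine 2.05 g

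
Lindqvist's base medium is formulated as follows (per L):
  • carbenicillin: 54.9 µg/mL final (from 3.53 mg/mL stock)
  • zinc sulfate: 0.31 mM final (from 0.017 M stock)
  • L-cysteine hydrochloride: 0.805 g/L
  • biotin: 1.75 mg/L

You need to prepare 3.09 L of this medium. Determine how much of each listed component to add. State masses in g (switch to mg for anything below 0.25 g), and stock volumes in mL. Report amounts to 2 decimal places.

carbenicillin 48.06 mL; zinc sulfate 56.35 mL; L-cysteine hydrochloride 2.49 g; biotin 5.41 mg

Scale factor relative to 1 L: 3.09.
carbenicillin: V = C2·V2/C1 = 54.9 µg/mL × 3090 mL ÷ 3530 µg/mL = 48.06 mL
zinc sulfate: V = C2·V2/C1 = 0.31 mM × 3090 mL ÷ 17 mM = 56.35 mL
L-cysteine hydrochloride: 0.805 g/L × 3.09 L = 2.49 g
biotin: 1.75 mg/L × 3.09 L = 5.41 mg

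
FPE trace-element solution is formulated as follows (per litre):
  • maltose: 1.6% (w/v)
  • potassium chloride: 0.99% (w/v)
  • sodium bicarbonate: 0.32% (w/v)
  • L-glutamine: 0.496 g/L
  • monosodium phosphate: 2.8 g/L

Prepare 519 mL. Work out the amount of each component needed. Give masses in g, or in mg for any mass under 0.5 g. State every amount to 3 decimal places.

maltose 8.304 g; potassium chloride 5.138 g; sodium bicarbonate 1.661 g; L-glutamine 257.424 mg; monosodium phosphate 1.453 g

Target volume = 519 mL = 0.519 L.
maltose: 1.6% w/v = 16 g/L → 16 × 0.519 L = 8.304 g
potassium chloride: 0.99 g per 100 mL × 519 mL ÷ 100 = 5.138 g
sodium bicarbonate: 0.32% w/v = 3.2 g/L → 3.2 × 0.519 L = 1.661 g
L-glutamine: 0.496 g/L × 0.519 L = 0.257424 g = 257.424 mg
monosodium phosphate: 2.8 g/L × 0.519 L = 1.453 g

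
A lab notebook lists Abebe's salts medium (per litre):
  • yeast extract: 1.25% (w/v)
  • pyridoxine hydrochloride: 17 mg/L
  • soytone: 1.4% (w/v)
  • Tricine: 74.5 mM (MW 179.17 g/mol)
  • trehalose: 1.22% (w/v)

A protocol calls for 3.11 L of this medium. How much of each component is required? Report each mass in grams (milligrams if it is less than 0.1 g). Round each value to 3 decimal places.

Scale factor relative to 1 L: 3.11.
yeast extract: 1.25 g per 100 mL × 3110 mL ÷ 100 = 38.875 g
pyridoxine hydrochloride: 17 mg/L × 3.11 L = 52.870 mg
soytone: 1.4 g per 100 mL × 3110 mL ÷ 100 = 43.540 g
Tricine: 74.5 mmol/L × 179.17 g/mol × 3.11 L ÷ 1000 = 41.513 g
trehalose: 1.22 g per 100 mL × 3110 mL ÷ 100 = 37.942 g

yeast extract 38.875 g; pyridoxine hydrochloride 52.870 mg; soytone 43.540 g; Tricine 41.513 g; trehalose 37.942 g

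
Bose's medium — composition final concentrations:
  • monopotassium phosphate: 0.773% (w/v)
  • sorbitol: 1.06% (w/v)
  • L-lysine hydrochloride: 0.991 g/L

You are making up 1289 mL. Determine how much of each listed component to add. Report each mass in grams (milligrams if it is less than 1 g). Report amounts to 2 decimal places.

Target volume = 1289 mL = 1.289 L.
monopotassium phosphate: 0.773 g per 100 mL × 1289 mL ÷ 100 = 9.96 g
sorbitol: 1.06 g per 100 mL × 1289 mL ÷ 100 = 13.66 g
L-lysine hydrochloride: 0.991 g/L × 1.289 L = 1.28 g

monopotassium phosphate 9.96 g; sorbitol 13.66 g; L-lysine hydrochloride 1.28 g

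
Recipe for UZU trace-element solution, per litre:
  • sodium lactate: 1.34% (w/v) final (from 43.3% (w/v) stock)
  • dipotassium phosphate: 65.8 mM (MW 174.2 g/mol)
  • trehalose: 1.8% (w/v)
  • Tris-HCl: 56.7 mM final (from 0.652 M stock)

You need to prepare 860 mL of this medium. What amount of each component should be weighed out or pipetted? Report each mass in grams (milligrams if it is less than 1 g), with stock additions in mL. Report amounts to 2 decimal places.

sodium lactate 26.61 mL; dipotassium phosphate 9.86 g; trehalose 15.48 g; Tris-HCl 74.79 mL

Working volume: 860 mL = 0.86 L.
sodium lactate: dilute stock: 1.34% ÷ 43.3% × 860 mL = 26.61 mL
dipotassium phosphate: 65.8 mmol/L × 174.2 g/mol × 0.86 L ÷ 1000 = 9.86 g
trehalose: 1.8% w/v = 18 g/L → 18 × 0.86 L = 15.48 g
Tris-HCl: C1V1 = C2V2 → 56.7 mM × 860 mL ÷ 652 mM = 74.79 mL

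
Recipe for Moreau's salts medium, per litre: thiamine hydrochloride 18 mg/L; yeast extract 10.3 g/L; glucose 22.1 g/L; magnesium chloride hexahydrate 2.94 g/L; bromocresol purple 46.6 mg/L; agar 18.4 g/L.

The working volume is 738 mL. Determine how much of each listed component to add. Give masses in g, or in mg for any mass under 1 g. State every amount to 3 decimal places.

Working volume: 738 mL = 0.738 L.
thiamine hydrochloride: 18 mg/L × 0.738 L = 13.284 mg
yeast extract: 10.3 g/L × 0.738 L = 7.601 g
glucose: 22.1 g/L × 0.738 L = 16.310 g
magnesium chloride hexahydrate: 2.94 g/L × 0.738 L = 2.170 g
bromocresol purple: 46.6 mg/L × 0.738 L = 34.391 mg
agar: 18.4 g/L × 0.738 L = 13.579 g

thiamine hydrochloride 13.284 mg; yeast extract 7.601 g; glucose 16.310 g; magnesium chloride hexahydrate 2.170 g; bromocresol purple 34.391 mg; agar 13.579 g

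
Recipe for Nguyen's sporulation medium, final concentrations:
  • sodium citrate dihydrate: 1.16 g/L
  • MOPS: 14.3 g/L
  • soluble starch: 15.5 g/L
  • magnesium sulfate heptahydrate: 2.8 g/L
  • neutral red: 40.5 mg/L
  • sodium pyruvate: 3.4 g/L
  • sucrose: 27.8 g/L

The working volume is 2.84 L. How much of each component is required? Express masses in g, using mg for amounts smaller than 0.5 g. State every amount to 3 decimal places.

sodium citrate dihydrate 3.294 g; MOPS 40.612 g; soluble starch 44.020 g; magnesium sulfate heptahydrate 7.952 g; neutral red 115.020 mg; sodium pyruvate 9.656 g; sucrose 78.952 g

Working volume: 2.84 L.
sodium citrate dihydrate: 1.16 g/L × 2.84 L = 3.294 g
MOPS: 14.3 g/L × 2.84 L = 40.612 g
soluble starch: 15.5 g/L × 2.84 L = 44.020 g
magnesium sulfate heptahydrate: 2.8 g/L × 2.84 L = 7.952 g
neutral red: 40.5 mg/L × 2.84 L = 115.020 mg
sodium pyruvate: 3.4 g/L × 2.84 L = 9.656 g
sucrose: 27.8 g/L × 2.84 L = 78.952 g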